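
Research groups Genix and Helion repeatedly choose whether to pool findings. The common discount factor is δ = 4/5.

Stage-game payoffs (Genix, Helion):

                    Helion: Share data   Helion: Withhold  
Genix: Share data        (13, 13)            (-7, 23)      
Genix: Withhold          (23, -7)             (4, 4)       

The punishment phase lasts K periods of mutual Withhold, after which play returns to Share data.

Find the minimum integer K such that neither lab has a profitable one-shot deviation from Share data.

IC: δ(1−δ^K)/(1−δ) ≥ (23−13)/(13−4) = 10/9.
With δ = 4/5: need 1 − δ^K ≥ 10/9·(1−4/5)/(4/5), i.e. δ^K ≤ 0.7222.
Since (4/5)^1 = 0.8000 and (4/5)^2 = 0.6400, the smallest such K is 2.

2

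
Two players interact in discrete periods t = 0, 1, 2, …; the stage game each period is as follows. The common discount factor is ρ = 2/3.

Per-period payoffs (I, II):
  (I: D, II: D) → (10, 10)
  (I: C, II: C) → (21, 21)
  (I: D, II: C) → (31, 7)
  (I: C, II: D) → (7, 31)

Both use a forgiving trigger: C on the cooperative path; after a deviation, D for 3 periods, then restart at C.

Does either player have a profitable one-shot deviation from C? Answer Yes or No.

No

IC: ρ+…+ρ^3 ≥ (31−21)/(21−10) = 10/11.
At ρ = 2/3: partial sum = 1.4074 ≥ 0.9091. Cooperation sustainable.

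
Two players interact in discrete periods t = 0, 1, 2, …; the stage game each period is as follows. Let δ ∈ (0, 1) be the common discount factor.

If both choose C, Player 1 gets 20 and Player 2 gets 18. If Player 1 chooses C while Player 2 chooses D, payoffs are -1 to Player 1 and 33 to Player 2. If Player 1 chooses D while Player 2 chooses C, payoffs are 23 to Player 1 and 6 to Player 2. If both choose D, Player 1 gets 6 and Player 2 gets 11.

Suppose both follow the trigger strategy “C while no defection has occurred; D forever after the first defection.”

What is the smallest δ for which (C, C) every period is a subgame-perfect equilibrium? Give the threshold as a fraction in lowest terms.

15/22

Player 1's threshold: (23−20)/(23−6) = 3/17.
Player 2's threshold: (33−18)/(33−11) = 15/22.
3/17 < 15/22, so Player 2 binds and δ* = 15/22.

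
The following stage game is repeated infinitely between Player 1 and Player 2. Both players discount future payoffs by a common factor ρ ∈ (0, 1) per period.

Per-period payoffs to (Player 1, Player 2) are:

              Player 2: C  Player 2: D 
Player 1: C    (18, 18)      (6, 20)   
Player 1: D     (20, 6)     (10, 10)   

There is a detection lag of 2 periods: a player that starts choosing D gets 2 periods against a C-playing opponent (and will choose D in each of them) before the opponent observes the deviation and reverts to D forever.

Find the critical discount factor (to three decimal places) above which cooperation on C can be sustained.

Deviating for the 2 undetected periods gains 20−18 = 2 per period over cooperation, then loses 18−10 = 8 per period forever once punishment starts.
Gain: 2(1 + ρ + … + ρ^1); loss: 8·ρ^2/(1−ρ).
No profitable deviation ⇔ 2(1−ρ^2) ≤ 8·ρ^2, i.e. ρ^2 ≥ 2/(2+8) = 1/5.
Hence ρ ≥ (1/5)^(1/2) ≈ 0.447.

0.447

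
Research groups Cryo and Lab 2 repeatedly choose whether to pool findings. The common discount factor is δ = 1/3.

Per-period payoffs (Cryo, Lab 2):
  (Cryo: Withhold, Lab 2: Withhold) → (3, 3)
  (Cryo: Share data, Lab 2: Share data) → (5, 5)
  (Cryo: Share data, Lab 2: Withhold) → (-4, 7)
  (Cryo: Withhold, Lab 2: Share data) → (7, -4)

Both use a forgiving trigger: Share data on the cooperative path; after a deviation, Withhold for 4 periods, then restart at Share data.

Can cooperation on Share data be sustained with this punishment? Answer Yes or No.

IC: δ+…+δ^4 ≥ (7−5)/(5−3) = 1.
At δ = 1/3: partial sum = 0.4938 < 1.0000. Cooperation not sustainable.

No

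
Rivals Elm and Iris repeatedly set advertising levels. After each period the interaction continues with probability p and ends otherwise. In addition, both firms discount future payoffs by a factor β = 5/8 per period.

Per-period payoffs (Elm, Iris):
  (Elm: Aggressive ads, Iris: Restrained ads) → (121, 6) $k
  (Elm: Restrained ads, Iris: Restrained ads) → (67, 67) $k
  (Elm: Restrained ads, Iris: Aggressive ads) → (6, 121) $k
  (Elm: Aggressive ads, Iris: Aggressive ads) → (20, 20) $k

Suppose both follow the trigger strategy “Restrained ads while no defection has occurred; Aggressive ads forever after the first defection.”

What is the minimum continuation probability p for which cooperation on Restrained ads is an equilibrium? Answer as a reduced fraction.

432/505

With continuation probability p and discount β, the effective per-period discount factor is βp.
Grim-trigger IC: βp ≥ (121−67)/(121−20) = 54/101.
So p ≥ (54/101)/(5/8) = 432/505.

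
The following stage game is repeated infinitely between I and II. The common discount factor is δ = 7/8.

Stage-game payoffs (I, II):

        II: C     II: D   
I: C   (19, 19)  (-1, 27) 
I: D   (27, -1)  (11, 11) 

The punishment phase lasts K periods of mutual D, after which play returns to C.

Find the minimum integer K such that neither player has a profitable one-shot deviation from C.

2

Need Σ_{k=1}^{K} δ^k ≥ (27−19)/(19−11) = 1.0000 at δ = 7/8.
At K = 1 the sum is 0.8750 < 1.0000; at K = 2 it is 1.6406 ≥ 1.0000.
So the minimum punishment length is K = 2.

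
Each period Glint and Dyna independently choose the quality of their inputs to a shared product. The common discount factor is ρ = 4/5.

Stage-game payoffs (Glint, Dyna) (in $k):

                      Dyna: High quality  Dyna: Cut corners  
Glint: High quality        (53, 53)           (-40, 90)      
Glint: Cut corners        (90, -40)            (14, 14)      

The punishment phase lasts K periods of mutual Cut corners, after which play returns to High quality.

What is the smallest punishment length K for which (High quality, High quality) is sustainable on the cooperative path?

Need Σ_{k=1}^{K} ρ^k ≥ (90−53)/(53−14) = 0.9487 at ρ = 4/5.
At K = 1 the sum is 0.8000 < 0.9487; at K = 2 it is 1.4400 ≥ 0.9487.
So the minimum punishment length is K = 2.

2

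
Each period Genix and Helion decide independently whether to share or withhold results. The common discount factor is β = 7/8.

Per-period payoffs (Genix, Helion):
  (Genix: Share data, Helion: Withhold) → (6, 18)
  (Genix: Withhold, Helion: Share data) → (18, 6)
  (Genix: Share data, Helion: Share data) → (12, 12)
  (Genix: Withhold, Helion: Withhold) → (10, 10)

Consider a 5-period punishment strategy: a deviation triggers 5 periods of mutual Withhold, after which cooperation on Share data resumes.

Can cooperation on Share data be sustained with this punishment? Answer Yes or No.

Comparing payoff streams over the 6 periods until play realigns: cooperate → 12(1+β+…+β^5); deviate → 18 + 10(β+…+β^5).
Cooperation is sustained iff (12−10)(β+…+β^5) ≥ 18−12.
β+…+β^5 = 7/8·(1−(7/8)^5)/(1−7/8) = 3.4096, and (18−12)/(12−10) = 3.0000.
3.4096 ≥ 3.0000, so cooperation is sustainable.

Yes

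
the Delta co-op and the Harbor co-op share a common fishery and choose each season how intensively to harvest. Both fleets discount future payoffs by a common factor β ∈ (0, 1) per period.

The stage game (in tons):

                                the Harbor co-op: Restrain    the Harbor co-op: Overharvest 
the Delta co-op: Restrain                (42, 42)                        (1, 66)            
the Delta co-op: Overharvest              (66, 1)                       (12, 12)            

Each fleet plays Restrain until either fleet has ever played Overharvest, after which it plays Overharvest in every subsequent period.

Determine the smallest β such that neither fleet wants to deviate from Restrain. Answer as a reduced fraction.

One-period gain from deviating is 66 − 42 = 24. The loss is 42 − 12 = 30 in every subsequent period, with present value 30·β/(1−β).
Deviation is unprofitable when 30·β/(1−β) ≥ 24, i.e. β/(1−β) ≥ 4/5.
Equivalently β ≥ 24/(24+30) = 4/9.

4/9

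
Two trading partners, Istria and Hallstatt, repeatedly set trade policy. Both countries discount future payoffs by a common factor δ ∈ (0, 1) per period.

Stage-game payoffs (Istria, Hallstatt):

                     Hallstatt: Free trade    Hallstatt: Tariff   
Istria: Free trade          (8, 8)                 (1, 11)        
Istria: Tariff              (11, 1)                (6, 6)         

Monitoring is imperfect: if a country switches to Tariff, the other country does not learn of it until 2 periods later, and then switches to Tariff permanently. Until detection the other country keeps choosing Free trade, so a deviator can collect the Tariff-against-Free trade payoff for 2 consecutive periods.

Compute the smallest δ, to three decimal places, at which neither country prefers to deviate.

The best deviation is to choose Tariff for all 2 undetected periods, earning 11 each, then 6 forever once detected.
Deviation value: 11(1−δ^2)/(1−δ) + 6δ^2/(1−δ); cooperation value: 8/(1−δ).
IC: 8 ≥ 11(1−δ^2) + 6δ^2 = 11 − 5δ^2.
So δ^2 ≥ 3/5, giving δ ≥ (3/5)^(1/2) ≈ 0.775.

0.775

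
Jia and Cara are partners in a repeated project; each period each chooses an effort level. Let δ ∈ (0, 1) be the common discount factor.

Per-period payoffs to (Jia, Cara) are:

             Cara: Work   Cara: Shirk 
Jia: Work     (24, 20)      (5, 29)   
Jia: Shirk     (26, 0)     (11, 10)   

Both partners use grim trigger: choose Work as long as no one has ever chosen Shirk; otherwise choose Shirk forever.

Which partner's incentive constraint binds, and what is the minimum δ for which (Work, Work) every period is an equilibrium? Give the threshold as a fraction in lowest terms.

Jia's threshold: (26−24)/(26−11) = 2/15.
Cara's threshold: (29−20)/(29−10) = 9/19.
2/15 < 9/19, so Cara binds and δ* = 9/19.

Cara; δ ≥ 9/19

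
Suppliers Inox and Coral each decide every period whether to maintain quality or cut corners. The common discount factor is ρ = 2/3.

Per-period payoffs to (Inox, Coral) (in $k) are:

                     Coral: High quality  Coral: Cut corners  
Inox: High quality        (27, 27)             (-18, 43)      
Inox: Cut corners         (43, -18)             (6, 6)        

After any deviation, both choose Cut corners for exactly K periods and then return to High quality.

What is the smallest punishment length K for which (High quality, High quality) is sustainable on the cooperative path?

2

IC: ρ(1−ρ^K)/(1−ρ) ≥ (43−27)/(27−6) = 16/21.
With ρ = 2/3: need 1 − ρ^K ≥ 16/21·(1−2/3)/(2/3), i.e. ρ^K ≤ 0.6190.
Since (2/3)^1 = 0.6667 and (2/3)^2 = 0.4444, the smallest such K is 2.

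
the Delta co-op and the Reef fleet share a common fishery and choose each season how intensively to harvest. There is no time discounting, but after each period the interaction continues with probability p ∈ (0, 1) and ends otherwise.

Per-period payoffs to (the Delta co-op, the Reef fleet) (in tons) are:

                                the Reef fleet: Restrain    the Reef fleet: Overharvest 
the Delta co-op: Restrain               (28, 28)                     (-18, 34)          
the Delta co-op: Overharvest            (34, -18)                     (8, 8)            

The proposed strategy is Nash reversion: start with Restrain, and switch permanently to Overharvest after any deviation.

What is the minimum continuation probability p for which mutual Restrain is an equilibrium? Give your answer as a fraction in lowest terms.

Expected cooperation value is 28 + p·28 + p²·28 + … = 28/(1−p); deviation gives 34 + p·8/(1−p).
28 ≥ 34(1−p) + 8p ⇒ 26p ≥ 6 ⇒ p ≥ 6/26 = 3/13.

3/13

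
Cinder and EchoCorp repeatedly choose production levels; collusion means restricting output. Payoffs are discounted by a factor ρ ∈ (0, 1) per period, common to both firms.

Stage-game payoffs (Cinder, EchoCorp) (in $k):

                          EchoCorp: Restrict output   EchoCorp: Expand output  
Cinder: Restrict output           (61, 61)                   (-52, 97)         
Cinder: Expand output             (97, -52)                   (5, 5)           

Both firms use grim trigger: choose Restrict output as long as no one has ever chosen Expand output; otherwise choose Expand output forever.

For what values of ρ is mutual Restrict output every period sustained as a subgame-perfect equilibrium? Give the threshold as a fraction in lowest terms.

9/23

Cooperation forever yields 61 each period: 61/(1−ρ).
Deviating yields 97 once, then 5 forever: 97 + 5ρ/(1−ρ).
No profitable deviation requires 61/(1−ρ) ≥ 97 + 5ρ/(1−ρ).
Multiplying by (1−ρ): 61 ≥ 97(1−ρ) + 5ρ = 97 − 92ρ.
So 92ρ ≥ 36, i.e. ρ ≥ 36/92 = 9/23.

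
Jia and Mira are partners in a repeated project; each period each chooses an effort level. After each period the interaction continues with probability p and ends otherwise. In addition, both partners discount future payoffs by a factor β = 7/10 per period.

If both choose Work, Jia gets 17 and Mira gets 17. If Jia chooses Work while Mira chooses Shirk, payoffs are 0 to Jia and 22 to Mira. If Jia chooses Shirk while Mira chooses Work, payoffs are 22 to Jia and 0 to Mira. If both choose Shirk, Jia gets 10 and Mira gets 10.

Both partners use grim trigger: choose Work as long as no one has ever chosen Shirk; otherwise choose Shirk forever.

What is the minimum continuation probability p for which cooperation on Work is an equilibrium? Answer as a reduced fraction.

Expected continuation weight on next period's payoff is β·p = 7/10·p, which plays the role of the discount factor.
Cooperation requires 7/10·p ≥ (22−17)/(22−10) = 5/12, hence p ≥ 25/42.

25/42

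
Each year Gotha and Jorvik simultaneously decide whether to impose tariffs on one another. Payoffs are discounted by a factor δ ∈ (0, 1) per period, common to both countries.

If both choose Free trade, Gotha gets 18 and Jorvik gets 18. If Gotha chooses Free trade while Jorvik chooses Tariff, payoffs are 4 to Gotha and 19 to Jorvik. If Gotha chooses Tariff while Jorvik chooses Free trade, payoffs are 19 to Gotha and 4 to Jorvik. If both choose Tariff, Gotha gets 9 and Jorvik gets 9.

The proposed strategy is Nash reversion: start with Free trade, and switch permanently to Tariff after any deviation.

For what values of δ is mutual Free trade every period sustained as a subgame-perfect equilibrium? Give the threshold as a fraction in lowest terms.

18/(1−δ) ≥ 19 + 9δ/(1−δ)
18 ≥ 19 − 10δ
δ ≥ 1/10.

1/10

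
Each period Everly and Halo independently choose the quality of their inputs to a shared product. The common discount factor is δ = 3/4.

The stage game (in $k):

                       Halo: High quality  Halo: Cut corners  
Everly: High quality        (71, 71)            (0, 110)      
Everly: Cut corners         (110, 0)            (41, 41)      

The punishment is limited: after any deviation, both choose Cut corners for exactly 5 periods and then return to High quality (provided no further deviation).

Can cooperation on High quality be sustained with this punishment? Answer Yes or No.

IC: δ+…+δ^5 ≥ (110−71)/(71−41) = 13/10.
At δ = 3/4: partial sum = 2.2881 ≥ 1.3000. Cooperation sustainable.

Yes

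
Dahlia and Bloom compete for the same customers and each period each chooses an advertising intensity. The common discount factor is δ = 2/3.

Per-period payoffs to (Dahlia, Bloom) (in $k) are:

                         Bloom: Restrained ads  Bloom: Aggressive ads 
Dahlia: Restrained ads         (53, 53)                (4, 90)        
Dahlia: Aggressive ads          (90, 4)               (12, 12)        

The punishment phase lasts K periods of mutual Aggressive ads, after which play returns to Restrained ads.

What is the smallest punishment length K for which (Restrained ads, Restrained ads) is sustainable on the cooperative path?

2

No profitable deviation requires (53−12)(δ+…+δ^K) ≥ 90−53, i.e. δ+…+δ^K ≥ 37/41 ≈ 0.9024.
With δ = 2/3, the partial sums are K=1: 0.6667, K=2: 1.1111.
K = 2 is the first length at which the sum reaches 0.9024.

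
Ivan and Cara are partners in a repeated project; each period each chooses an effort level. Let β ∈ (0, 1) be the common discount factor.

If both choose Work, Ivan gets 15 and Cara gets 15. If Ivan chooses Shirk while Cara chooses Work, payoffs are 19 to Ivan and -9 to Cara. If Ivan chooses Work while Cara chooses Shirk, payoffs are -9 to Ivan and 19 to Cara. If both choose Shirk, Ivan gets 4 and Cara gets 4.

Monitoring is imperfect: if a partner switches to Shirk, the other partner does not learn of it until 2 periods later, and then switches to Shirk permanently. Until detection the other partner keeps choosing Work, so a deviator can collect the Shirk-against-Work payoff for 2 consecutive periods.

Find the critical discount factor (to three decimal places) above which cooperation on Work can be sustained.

0.516

A deviator earns 19 for 2 periods, then 4 forever; cooperating earns 15 forever. Multiplying the IC by (1−β):
15 ≥ 19(1−β^2) + 4β^2, so 15·β^2 ≥ 4 and β^2 ≥ 4/15.
β ≥ (4/15)^(1/2) ≈ 0.516.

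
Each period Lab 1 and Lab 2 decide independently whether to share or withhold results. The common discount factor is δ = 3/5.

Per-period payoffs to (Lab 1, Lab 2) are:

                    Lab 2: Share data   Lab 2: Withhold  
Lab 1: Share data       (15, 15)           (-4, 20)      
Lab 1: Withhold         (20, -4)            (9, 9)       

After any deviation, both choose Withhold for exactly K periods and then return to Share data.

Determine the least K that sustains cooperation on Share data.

No profitable deviation requires (15−9)(δ+…+δ^K) ≥ 20−15, i.e. δ+…+δ^K ≥ 5/6 ≈ 0.8333.
With δ = 3/5, the partial sums are K=1: 0.6000, K=2: 0.9600.
K = 2 is the first length at which the sum reaches 0.8333.

2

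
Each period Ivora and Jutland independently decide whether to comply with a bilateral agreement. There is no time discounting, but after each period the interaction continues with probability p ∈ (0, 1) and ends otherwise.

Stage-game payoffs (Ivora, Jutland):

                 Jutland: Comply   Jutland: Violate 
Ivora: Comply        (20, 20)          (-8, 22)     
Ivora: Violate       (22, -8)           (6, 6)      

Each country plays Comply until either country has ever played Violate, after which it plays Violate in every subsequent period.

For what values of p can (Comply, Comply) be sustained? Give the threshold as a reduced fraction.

Expected cooperation value is 20 + p·20 + p²·20 + … = 20/(1−p); deviation gives 22 + p·6/(1−p).
20 ≥ 22(1−p) + 6p ⇒ 16p ≥ 2 ⇒ p ≥ 2/16 = 1/8.

1/8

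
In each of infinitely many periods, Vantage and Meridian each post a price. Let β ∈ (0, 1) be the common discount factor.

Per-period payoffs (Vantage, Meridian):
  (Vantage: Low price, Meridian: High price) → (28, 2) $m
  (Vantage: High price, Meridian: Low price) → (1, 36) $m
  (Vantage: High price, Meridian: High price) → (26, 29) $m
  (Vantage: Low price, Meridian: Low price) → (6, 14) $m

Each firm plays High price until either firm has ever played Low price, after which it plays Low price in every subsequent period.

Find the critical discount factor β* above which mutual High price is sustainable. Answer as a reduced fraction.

Vantage's threshold: (28−26)/(28−6) = 1/11.
Meridian's threshold: (36−29)/(36−14) = 7/22.
1/11 < 7/22, so Meridian binds and β* = 7/22.

7/22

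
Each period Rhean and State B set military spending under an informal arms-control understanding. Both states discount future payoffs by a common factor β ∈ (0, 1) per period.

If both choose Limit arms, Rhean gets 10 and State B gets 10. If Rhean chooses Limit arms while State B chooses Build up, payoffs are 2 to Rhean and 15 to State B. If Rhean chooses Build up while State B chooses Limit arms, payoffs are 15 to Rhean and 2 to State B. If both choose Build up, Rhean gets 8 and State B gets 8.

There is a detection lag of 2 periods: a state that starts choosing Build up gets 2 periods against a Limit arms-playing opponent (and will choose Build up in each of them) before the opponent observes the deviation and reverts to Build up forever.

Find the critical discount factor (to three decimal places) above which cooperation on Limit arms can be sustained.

0.845

A deviator earns 15 for 2 periods, then 8 forever; cooperating earns 10 forever. Multiplying the IC by (1−β):
10 ≥ 15(1−β^2) + 8β^2, so 7·β^2 ≥ 5 and β^2 ≥ 5/7.
β ≥ (5/7)^(1/2) ≈ 0.845.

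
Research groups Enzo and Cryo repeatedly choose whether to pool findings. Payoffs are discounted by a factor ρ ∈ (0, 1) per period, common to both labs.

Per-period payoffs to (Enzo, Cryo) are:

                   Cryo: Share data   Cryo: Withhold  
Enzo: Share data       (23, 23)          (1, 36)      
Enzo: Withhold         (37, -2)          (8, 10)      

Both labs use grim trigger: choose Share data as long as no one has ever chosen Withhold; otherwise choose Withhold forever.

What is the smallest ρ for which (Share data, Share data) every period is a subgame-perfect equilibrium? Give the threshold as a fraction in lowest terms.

For Enzo: deviation gain 37−23 = 14, per-period punishment loss 23−8 = 15. IC gives ρ ≥ 14/29.
For Cryo: gain 13, loss 13 per period, so ρ ≥ 13/26 = 1/2.
The tighter constraint is Cryo's, so cooperation needs ρ ≥ 1/2.

1/2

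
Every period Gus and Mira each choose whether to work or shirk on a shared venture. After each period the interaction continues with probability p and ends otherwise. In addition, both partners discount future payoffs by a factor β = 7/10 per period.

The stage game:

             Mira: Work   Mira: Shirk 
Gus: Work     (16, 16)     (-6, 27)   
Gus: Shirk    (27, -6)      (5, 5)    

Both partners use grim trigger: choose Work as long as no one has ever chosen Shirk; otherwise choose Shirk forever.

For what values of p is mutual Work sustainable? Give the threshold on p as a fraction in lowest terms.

5/7

With continuation probability p and discount β, the effective per-period discount factor is βp.
Grim-trigger IC: βp ≥ (27−16)/(27−5) = 1/2.
So p ≥ (1/2)/(7/10) = 5/7.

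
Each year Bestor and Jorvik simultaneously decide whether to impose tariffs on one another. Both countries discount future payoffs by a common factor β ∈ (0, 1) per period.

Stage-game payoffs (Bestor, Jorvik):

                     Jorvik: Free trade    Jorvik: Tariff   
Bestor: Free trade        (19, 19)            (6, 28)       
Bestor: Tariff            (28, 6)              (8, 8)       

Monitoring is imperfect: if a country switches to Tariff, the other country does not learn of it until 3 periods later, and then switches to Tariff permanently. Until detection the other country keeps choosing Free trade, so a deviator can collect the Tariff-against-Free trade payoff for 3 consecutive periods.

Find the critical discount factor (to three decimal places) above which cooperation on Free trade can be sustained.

A deviator earns 28 for 3 periods, then 8 forever; cooperating earns 19 forever. Multiplying the IC by (1−β):
19 ≥ 28(1−β^3) + 8β^3, so 20·β^3 ≥ 9 and β^3 ≥ 9/20.
β ≥ (9/20)^(1/3) ≈ 0.766.

0.766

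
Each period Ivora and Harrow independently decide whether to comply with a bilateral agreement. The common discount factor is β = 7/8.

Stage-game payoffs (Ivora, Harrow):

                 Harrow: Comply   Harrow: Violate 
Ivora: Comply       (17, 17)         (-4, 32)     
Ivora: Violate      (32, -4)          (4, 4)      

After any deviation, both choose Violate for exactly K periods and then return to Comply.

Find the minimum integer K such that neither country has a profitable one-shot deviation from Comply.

No profitable deviation requires (17−4)(β+…+β^K) ≥ 32−17, i.e. β+…+β^K ≥ 15/13 ≈ 1.1538.
With β = 7/8, the partial sums are K=1: 0.8750, K=2: 1.6406.
K = 2 is the first length at which the sum reaches 1.1538.

2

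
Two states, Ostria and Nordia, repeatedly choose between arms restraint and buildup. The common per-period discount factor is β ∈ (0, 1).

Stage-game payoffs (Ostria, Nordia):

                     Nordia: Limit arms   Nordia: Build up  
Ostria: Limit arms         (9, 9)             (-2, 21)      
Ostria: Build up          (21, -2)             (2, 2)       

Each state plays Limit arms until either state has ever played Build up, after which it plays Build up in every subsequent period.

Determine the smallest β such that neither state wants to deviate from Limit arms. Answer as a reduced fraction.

12/19

One-period gain from deviating is 21 − 9 = 12. The loss is 9 − 2 = 7 in every subsequent period, with present value 7·β/(1−β).
Deviation is unprofitable when 7·β/(1−β) ≥ 12, i.e. β/(1−β) ≥ 12/7.
Equivalently β ≥ 12/(12+7) = 12/19.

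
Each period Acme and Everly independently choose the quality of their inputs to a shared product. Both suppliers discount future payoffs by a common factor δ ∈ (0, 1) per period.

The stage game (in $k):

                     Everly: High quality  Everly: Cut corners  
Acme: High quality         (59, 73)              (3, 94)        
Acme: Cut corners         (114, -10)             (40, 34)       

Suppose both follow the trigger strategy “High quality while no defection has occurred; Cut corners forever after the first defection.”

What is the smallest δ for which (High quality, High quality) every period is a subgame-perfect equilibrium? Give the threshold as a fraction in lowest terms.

55/74

Acme's threshold: (114−59)/(114−40) = 55/74.
Everly's threshold: (94−73)/(94−34) = 7/20.
55/74 > 7/20, so Acme binds and δ* = 55/74.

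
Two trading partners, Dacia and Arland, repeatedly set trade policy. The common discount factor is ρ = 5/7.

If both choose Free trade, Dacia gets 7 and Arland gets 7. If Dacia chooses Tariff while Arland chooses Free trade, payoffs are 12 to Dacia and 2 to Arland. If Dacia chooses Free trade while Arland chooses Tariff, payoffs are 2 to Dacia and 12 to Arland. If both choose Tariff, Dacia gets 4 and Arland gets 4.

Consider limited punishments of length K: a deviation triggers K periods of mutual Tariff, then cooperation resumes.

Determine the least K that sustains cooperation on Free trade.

Need Σ_{k=1}^{K} ρ^k ≥ (12−7)/(7−4) = 1.6667 at ρ = 5/7.
At K = 3 the sum is 1.5889 < 1.6667; at K = 4 it is 1.8492 ≥ 1.6667.
So the minimum punishment length is K = 4.

4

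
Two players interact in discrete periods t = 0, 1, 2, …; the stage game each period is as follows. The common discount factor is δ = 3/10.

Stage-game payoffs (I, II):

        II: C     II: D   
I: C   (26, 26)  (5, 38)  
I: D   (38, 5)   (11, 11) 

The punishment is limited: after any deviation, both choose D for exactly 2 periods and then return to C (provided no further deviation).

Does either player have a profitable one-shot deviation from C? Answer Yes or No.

Yes

Comparing payoff streams over the 3 periods until play realigns: cooperate → 26(1+δ+…+δ^2); deviate → 38 + 11(δ+…+δ^2).
Cooperation is sustained iff (26−11)(δ+…+δ^2) ≥ 38−26.
δ+…+δ^2 = 3/10·(1−(3/10)^2)/(1−3/10) = 0.3900, and (38−26)/(26−11) = 0.8000.
0.3900 < 0.8000, so cooperation is not sustainable.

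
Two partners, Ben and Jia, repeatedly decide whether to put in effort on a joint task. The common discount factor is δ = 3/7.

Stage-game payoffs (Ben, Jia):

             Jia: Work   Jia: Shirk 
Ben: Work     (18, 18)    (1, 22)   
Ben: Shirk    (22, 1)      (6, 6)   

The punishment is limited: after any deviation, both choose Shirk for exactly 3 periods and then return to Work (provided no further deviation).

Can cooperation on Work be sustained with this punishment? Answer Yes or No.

A one-shot deviation gives 22 now, then 6 for 3 periods, then back to 18.
Gain from deviating: (22−18) today; loss: (18−6) in each of the next 3 periods.
No-deviation condition: (18−6)(δ+…+δ^3) ≥ 22−18, i.e. δ+…+δ^3 ≥ 1/3.
At δ = 3/7: δ+…+δ^3 = 0.6910 ≥ 0.3333.
So cooperation is sustainable.

Yes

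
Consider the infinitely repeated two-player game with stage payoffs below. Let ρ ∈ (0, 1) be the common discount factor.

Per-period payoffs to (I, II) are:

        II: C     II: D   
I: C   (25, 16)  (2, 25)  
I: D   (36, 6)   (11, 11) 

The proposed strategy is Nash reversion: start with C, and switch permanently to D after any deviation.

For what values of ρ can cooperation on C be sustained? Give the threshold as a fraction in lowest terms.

For I: deviation gain 36−25 = 11, per-period punishment loss 25−11 = 14. IC gives ρ ≥ 11/25.
For II: gain 9, loss 5 per period, so ρ ≥ 9/14.
The tighter constraint is II's, so cooperation needs ρ ≥ 9/14.

9/14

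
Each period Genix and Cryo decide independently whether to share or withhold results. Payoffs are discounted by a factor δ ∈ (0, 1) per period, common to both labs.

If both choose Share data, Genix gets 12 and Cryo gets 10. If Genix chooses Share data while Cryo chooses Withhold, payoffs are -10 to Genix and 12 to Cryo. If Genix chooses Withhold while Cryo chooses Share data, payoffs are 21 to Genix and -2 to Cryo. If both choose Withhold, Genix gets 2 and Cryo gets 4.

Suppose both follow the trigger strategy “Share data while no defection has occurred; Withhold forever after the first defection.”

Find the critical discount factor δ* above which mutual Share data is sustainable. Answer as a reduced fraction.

9/19

Genix: cooperation gives 12 each period; deviation gives 21 once then 2 forever.
  12/(1−δ) ≥ 21 + 2δ/(1−δ) ⇒ δ ≥ 9/19.
Cryo: cooperation gives 10 each period; deviation gives 12 once then 4 forever.
  δ ≥ 2/8 = 1/4.
Both must hold, so the binding constraint is Genix's: δ ≥ 9/19.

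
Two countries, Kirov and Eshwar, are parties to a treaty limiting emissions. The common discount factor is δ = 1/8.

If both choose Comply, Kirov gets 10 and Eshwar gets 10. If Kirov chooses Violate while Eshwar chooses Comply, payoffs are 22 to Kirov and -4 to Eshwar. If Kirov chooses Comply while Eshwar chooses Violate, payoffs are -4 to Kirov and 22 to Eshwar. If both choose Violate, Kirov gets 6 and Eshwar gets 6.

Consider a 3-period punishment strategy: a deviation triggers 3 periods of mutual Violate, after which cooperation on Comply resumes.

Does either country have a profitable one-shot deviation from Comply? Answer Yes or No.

Yes

Comparing payoff streams over the 4 periods until play realigns: cooperate → 10(1+δ+…+δ^3); deviate → 22 + 6(δ+…+δ^3).
Cooperation is sustained iff (10−6)(δ+…+δ^3) ≥ 22−10.
δ+…+δ^3 = 1/8·(1−(1/8)^3)/(1−1/8) = 0.1426, and (22−10)/(10−6) = 3.0000.
0.1426 < 3.0000, so cooperation is not sustainable.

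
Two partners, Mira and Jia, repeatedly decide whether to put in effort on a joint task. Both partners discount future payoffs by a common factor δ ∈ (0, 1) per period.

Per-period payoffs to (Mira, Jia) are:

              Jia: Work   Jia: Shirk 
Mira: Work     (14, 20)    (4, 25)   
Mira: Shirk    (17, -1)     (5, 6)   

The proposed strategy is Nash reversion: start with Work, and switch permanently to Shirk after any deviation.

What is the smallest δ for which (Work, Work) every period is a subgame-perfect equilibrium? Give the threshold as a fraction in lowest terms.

5/19

For Mira: deviation gain 17−14 = 3, per-period punishment loss 14−5 = 9. IC gives δ ≥ 3/12 = 1/4.
For Jia: gain 5, loss 14 per period, so δ ≥ 5/19.
The tighter constraint is Jia's, so cooperation needs δ ≥ 5/19.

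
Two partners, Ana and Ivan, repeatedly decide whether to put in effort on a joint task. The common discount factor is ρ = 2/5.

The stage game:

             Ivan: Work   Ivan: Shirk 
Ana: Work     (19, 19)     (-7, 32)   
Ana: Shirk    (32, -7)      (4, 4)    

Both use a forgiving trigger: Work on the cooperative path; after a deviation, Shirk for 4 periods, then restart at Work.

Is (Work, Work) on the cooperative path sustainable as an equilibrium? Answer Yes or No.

No

A one-shot deviation gives 32 now, then 4 for 4 periods, then back to 19.
Gain from deviating: (32−19) today; loss: (19−4) in each of the next 4 periods.
No-deviation condition: (19−4)(ρ+…+ρ^4) ≥ 32−19, i.e. ρ+…+ρ^4 ≥ 13/15.
At ρ = 2/5: ρ+…+ρ^4 = 0.6496 < 0.8667.
So cooperation is not sustainable.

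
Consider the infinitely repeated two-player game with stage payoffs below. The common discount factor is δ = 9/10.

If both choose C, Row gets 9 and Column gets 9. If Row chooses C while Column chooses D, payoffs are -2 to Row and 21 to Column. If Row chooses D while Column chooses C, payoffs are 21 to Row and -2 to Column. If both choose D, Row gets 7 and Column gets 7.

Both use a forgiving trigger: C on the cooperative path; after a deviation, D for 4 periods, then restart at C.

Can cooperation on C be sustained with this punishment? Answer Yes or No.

No

Comparing payoff streams over the 5 periods until play realigns: cooperate → 9(1+δ+…+δ^4); deviate → 21 + 7(δ+…+δ^4).
Cooperation is sustained iff (9−7)(δ+…+δ^4) ≥ 21−9.
δ+…+δ^4 = 9/10·(1−(9/10)^4)/(1−9/10) = 3.0951, and (21−9)/(9−7) = 6.0000.
3.0951 < 6.0000, so cooperation is not sustainable.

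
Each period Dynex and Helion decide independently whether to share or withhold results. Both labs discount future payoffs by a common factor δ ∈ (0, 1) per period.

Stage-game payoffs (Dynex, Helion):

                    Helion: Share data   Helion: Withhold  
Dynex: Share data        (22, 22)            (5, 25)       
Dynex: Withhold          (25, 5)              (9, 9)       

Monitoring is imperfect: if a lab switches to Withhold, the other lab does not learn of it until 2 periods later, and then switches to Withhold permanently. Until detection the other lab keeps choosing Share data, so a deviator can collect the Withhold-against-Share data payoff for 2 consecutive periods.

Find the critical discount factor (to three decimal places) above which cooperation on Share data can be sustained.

0.433

The best deviation is to choose Withhold for all 2 undetected periods, earning 25 each, then 9 forever once detected.
Deviation value: 25(1−δ^2)/(1−δ) + 9δ^2/(1−δ); cooperation value: 22/(1−δ).
IC: 22 ≥ 25(1−δ^2) + 9δ^2 = 25 − 16δ^2.
So δ^2 ≥ 3/16, giving δ ≥ (3/16)^(1/2) ≈ 0.433.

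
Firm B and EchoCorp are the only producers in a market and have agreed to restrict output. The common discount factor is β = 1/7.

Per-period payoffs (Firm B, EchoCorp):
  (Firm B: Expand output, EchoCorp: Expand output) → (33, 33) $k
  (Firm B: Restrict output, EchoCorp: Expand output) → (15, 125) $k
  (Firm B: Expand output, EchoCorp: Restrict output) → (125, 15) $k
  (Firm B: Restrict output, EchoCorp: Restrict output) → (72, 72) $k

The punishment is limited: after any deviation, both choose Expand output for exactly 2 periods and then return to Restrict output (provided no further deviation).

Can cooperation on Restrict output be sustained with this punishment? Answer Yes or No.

No

Comparing payoff streams over the 3 periods until play realigns: cooperate → 72(1+β+…+β^2); deviate → 125 + 33(β+…+β^2).
Cooperation is sustained iff (72−33)(β+…+β^2) ≥ 125−72.
β+…+β^2 = 1/7·(1−(1/7)^2)/(1−1/7) = 0.1633, and (125−72)/(72−33) = 1.3590.
0.1633 < 1.3590, so cooperation is not sustainable.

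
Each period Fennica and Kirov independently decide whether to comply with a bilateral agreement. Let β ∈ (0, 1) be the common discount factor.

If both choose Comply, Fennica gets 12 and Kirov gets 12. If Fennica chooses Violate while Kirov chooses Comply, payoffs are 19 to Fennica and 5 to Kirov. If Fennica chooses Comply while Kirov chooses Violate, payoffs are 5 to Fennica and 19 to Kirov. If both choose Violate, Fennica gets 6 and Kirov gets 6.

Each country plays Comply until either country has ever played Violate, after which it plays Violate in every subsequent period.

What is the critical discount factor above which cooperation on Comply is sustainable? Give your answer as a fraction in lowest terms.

Cooperation forever yields 12 each period: 12/(1−β).
Deviating yields 19 once, then 6 forever: 19 + 6β/(1−β).
No profitable deviation requires 12/(1−β) ≥ 19 + 6β/(1−β).
Multiplying by (1−β): 12 ≥ 19(1−β) + 6β = 19 − 13β.
So 13β ≥ 7, i.e. β ≥ 7/13.

7/13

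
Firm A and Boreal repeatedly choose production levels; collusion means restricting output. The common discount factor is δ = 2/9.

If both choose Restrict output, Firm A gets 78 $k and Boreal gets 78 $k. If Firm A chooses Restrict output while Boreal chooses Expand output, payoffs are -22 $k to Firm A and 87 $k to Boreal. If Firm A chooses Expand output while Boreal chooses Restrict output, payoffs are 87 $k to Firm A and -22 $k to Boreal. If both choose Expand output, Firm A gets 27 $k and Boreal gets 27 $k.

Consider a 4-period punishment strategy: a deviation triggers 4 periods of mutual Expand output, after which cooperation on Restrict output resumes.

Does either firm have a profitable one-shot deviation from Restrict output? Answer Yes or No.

No

A one-shot deviation gives 87 now, then 27 for 4 periods, then back to 78.
Gain from deviating: (87−78) today; loss: (78−27) in each of the next 4 periods.
No-deviation condition: (78−27)(δ+…+δ^4) ≥ 87−78, i.e. δ+…+δ^4 ≥ 3/17.
At δ = 2/9: δ+…+δ^4 = 0.2850 ≥ 0.1765.
So cooperation is sustainable.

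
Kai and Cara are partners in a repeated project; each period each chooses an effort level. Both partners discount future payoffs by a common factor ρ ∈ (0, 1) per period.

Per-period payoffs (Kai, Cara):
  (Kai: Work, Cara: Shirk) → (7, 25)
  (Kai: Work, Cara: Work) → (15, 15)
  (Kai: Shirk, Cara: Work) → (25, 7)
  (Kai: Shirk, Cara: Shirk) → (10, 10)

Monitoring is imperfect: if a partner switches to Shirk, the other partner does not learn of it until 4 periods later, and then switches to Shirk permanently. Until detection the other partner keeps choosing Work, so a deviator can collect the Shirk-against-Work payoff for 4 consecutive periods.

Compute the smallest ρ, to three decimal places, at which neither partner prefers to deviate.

0.904

The best deviation is to choose Shirk for all 4 undetected periods, earning 25 each, then 10 forever once detected.
Deviation value: 25(1−ρ^4)/(1−ρ) + 10ρ^4/(1−ρ); cooperation value: 15/(1−ρ).
IC: 15 ≥ 25(1−ρ^4) + 10ρ^4 = 25 − 15ρ^4.
So ρ^4 ≥ 10/15 = 2/3, giving ρ ≥ (2/3)^(1/4) ≈ 0.904.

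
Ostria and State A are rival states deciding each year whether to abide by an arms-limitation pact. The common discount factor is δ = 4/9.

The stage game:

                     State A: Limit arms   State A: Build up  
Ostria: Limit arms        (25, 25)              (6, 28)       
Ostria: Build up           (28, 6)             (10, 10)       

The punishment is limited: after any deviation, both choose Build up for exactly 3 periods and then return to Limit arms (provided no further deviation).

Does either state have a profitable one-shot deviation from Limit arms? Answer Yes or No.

Comparing payoff streams over the 4 periods until play realigns: cooperate → 25(1+δ+…+δ^3); deviate → 28 + 10(δ+…+δ^3).
Cooperation is sustained iff (25−10)(δ+…+δ^3) ≥ 28−25.
δ+…+δ^3 = 4/9·(1−(4/9)^3)/(1−4/9) = 0.7298, and (28−25)/(25−10) = 0.2000.
0.7298 ≥ 0.2000, so cooperation is sustainable.

No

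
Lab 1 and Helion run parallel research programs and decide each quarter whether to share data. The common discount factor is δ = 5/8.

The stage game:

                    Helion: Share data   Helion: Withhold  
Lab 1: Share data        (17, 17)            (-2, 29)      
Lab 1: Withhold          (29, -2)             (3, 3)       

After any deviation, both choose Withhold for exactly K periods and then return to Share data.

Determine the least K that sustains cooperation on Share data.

Need Σ_{k=1}^{K} δ^k ≥ (29−17)/(17−3) = 0.8571 at δ = 5/8.
At K = 1 the sum is 0.6250 < 0.8571; at K = 2 it is 1.0156 ≥ 0.8571.
So the minimum punishment length is K = 2.

2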